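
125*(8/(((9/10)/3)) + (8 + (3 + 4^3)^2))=1696375/3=565458.33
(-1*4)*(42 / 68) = -42 / 17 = -2.47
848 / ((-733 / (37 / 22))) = -15688 / 8063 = -1.95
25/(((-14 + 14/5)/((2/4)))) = -125/112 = -1.12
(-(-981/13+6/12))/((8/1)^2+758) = 1949/21372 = 0.09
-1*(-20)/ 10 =2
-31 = -31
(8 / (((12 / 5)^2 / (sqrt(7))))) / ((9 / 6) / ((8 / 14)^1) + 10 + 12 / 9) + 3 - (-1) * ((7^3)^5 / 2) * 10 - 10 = 20 * sqrt(7) / 201 + 23737807549708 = 23737807549708.26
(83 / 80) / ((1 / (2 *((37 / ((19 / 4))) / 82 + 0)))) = 3071 / 15580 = 0.20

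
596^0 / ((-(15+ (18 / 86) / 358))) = -15394 / 230919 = -0.07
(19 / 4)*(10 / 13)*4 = 190 / 13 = 14.62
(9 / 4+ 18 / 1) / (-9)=-9 / 4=-2.25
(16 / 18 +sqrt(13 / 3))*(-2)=-2*sqrt(39) / 3-16 / 9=-5.94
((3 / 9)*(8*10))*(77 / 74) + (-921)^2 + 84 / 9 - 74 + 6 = 31383773 / 37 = 848210.08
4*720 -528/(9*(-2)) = 8728/3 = 2909.33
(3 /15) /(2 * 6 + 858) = 1 /4350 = 0.00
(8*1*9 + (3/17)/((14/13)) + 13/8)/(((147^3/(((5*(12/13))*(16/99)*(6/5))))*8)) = 140494/54054891891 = 0.00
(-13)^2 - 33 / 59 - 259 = -5343 / 59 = -90.56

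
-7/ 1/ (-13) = 7/ 13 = 0.54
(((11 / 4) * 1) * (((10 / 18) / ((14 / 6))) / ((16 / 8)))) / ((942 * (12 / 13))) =715 / 1899072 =0.00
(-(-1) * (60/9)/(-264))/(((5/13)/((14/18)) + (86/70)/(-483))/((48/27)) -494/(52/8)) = 732550/2196654867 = 0.00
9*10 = 90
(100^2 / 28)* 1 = 2500 / 7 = 357.14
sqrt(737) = 27.15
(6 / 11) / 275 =6 / 3025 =0.00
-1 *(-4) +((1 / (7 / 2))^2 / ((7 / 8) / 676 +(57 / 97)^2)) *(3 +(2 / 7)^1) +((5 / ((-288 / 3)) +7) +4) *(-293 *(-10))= 9315590378000707 / 290366595120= 32082.17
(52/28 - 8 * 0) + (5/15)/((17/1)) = 670/357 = 1.88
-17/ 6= -2.83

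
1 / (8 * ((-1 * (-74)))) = 1 / 592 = 0.00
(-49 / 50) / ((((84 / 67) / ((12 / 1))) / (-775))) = 14539 / 2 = 7269.50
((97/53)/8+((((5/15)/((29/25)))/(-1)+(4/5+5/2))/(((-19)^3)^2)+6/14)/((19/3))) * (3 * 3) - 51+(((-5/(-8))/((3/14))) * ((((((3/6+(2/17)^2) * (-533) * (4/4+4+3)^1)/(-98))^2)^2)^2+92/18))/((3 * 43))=62412388783948795448735436591117334025615533214884206780767/44219709200033762601733607422234784091450148741080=1411415631.47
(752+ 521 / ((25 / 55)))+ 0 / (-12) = 9491 / 5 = 1898.20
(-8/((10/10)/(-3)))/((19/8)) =192/19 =10.11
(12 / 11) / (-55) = -12 / 605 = -0.02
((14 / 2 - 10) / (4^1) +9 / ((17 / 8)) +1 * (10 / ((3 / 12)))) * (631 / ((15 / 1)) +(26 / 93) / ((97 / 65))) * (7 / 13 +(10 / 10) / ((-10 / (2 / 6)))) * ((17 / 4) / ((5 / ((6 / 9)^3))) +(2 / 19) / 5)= 863506620389 / 3409126110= 253.29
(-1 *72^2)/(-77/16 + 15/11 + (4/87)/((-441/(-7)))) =5000776704/3326263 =1503.42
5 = 5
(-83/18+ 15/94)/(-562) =1883/237726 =0.01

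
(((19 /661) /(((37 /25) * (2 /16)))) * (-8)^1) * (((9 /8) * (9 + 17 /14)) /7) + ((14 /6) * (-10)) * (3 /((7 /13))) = -158236390 /1198393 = -132.04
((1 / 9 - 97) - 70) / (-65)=1502 / 585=2.57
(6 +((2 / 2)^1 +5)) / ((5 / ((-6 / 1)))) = -72 / 5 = -14.40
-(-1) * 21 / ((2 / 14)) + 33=180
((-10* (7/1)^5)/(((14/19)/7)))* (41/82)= -1596665/2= -798332.50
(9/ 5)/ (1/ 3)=27/ 5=5.40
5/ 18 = 0.28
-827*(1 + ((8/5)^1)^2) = -73603/25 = -2944.12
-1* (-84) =84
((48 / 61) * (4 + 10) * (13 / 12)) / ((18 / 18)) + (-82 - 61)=-7995 / 61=-131.07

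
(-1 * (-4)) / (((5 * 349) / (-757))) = -3028 / 1745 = -1.74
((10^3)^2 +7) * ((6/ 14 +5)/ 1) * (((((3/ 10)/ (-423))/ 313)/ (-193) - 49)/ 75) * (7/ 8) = -79300053467488597/ 25553007000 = -3103355.06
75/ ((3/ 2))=50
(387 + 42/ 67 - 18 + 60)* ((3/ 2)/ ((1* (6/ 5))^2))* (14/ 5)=335825/ 268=1253.08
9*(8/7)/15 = 0.69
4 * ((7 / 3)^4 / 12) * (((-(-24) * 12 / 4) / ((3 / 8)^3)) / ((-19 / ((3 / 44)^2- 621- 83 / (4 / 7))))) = 911812057856 / 1675971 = 544050.02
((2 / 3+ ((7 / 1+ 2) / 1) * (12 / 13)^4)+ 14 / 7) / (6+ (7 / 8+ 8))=0.62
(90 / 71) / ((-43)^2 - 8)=90 / 130711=0.00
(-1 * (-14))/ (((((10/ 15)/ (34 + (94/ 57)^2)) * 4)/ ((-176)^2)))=6467122816/ 1083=5971489.21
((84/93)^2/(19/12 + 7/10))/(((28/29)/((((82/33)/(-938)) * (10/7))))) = -0.00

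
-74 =-74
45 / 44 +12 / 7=843 / 308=2.74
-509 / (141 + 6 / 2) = -509 / 144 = -3.53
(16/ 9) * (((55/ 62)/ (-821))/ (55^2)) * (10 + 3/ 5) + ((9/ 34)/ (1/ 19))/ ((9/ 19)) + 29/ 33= 24621919259/ 2141701650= 11.50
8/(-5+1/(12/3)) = -32/19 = -1.68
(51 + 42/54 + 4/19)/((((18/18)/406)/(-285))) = -18046700/3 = -6015566.67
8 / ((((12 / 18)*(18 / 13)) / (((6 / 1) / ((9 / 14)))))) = 728 / 9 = 80.89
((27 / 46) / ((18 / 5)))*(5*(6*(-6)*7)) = -4725 / 23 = -205.43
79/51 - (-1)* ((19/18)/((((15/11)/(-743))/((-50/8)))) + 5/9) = 13207123/3672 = 3596.71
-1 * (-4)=4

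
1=1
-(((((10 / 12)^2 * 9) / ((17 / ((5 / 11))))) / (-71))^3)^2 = -3814697265625 / 22436736083599722763118546944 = -0.00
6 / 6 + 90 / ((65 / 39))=55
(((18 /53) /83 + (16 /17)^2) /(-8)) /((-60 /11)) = 6222403 /305114640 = 0.02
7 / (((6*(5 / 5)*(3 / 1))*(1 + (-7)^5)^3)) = -7 / 85440854423088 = -0.00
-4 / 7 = -0.57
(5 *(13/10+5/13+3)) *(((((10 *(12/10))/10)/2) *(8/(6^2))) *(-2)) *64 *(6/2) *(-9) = 701568/65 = 10793.35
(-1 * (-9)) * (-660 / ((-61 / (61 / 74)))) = 2970 / 37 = 80.27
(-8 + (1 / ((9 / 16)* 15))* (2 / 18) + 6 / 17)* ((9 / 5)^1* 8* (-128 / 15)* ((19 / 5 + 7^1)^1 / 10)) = 161462272 / 159375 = 1013.10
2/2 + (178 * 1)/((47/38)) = 144.91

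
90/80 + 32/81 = 985/648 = 1.52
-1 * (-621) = 621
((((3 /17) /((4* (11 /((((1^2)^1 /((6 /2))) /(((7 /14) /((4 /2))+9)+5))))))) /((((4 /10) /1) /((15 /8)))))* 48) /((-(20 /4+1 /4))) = -100 /24871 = -0.00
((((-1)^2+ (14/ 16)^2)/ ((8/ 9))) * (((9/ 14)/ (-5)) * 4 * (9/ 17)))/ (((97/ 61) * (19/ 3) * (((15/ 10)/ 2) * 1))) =-5024997/ 70181440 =-0.07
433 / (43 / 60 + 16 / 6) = 25980 / 203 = 127.98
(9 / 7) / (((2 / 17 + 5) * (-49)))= -51 / 9947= -0.01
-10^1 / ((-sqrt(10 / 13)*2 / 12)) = 6*sqrt(130) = 68.41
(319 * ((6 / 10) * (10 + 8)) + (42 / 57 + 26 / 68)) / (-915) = -3710537 / 985150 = -3.77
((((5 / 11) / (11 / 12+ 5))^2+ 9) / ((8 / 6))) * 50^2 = 10299841875 / 609961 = 16886.07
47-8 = 39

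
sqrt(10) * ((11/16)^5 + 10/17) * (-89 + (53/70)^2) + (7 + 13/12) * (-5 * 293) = -142105/12 - 5729678566457 * sqrt(10)/87346380800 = -12049.52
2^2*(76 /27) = 304 /27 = 11.26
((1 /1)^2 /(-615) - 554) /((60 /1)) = -9.23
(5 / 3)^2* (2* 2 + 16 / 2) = 100 / 3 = 33.33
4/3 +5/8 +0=47/24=1.96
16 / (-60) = -0.27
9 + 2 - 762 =-751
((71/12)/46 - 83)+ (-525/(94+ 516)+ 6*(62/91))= -244041691/3064152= -79.64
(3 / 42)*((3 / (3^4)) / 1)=1 / 378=0.00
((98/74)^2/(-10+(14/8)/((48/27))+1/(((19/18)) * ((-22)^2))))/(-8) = 44159192/1815615715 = 0.02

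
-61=-61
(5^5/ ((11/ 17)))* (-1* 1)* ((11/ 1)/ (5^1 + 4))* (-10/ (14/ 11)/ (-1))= -2921875/ 63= -46378.97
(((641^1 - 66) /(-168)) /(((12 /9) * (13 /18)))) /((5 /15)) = -15525 /1456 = -10.66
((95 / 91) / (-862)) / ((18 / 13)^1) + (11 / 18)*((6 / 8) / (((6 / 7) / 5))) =387055 / 144816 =2.67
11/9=1.22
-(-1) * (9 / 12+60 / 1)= 243 / 4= 60.75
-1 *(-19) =19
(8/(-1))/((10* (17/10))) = -8/17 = -0.47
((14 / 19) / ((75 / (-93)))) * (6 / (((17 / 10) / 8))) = -41664 / 1615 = -25.80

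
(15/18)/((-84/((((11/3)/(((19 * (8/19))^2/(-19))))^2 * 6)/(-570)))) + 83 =1542097147/18579456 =83.00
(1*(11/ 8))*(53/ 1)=583/ 8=72.88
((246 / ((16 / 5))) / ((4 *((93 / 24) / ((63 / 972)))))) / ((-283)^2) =1435 / 357517296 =0.00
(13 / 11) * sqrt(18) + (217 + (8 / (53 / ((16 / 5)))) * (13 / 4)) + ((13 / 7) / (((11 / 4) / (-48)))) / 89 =39 * sqrt(2) / 11 + 396271173 / 1816045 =223.22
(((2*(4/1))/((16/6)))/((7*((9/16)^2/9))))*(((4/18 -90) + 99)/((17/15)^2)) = 531200/6069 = 87.53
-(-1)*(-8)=-8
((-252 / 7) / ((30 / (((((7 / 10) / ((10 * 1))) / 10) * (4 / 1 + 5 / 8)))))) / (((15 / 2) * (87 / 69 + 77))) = -5957 / 90000000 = -0.00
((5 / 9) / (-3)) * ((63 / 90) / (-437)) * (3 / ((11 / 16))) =56 / 43263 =0.00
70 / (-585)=-14 / 117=-0.12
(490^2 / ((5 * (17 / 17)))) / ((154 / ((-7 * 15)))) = -360150 / 11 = -32740.91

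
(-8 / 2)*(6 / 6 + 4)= -20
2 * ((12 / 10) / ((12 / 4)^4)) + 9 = 1219 / 135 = 9.03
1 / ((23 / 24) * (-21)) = -8 / 161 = -0.05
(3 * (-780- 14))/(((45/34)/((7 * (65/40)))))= -614159/30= -20471.97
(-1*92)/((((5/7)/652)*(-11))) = 419888/55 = 7634.33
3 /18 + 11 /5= 71 /30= 2.37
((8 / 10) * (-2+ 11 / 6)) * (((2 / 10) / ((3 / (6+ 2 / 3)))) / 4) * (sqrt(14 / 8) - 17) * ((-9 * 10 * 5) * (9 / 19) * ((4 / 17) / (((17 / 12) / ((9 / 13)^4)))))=-18895680 / 9225203+ 9447840 * sqrt(7) / 156828451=-1.89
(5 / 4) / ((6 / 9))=15 / 8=1.88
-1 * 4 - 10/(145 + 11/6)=-3584/881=-4.07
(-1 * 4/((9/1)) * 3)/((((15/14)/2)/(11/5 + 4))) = -3472/225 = -15.43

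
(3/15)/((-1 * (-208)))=1/1040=0.00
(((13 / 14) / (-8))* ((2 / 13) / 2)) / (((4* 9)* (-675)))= 0.00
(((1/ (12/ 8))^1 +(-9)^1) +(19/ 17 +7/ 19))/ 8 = -6635/ 7752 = -0.86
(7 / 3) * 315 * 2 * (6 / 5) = 1764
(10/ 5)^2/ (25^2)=4/ 625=0.01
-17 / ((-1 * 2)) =17 / 2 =8.50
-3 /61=-0.05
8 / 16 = 1 / 2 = 0.50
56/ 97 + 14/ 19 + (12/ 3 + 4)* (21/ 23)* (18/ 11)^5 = 594027109438/ 6826790839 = 87.01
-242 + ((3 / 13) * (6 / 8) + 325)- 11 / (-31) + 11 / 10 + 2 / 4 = 85.13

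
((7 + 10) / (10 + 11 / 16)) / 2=136 / 171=0.80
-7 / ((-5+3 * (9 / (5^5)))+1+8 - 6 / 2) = -21875 / 3152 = -6.94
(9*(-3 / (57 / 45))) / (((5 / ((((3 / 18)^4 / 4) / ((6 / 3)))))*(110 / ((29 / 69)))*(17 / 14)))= -203 / 156900480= -0.00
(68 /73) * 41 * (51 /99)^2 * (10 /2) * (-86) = -346464760 /79497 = -4358.21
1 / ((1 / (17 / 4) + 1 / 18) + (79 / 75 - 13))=-7650 / 89167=-0.09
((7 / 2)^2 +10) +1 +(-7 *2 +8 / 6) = 127 / 12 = 10.58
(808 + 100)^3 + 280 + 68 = 748613660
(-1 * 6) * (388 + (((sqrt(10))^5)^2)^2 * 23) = -1380000002328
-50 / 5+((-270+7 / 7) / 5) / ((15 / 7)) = -2633 / 75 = -35.11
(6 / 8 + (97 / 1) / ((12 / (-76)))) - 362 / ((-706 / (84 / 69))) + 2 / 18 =-179125667 / 292284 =-612.85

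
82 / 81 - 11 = -809 / 81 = -9.99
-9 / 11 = -0.82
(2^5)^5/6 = 16777216/3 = 5592405.33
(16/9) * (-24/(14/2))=-128/21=-6.10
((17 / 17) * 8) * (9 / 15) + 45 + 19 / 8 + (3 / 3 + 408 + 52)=20527 / 40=513.18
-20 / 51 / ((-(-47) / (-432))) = 2880 / 799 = 3.60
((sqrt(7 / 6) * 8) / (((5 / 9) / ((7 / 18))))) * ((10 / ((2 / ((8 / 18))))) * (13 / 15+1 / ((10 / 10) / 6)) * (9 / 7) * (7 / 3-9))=-3296 * sqrt(42) / 27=-791.13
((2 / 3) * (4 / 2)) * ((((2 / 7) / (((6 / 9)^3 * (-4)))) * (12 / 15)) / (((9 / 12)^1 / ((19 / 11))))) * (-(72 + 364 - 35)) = 91428 / 385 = 237.48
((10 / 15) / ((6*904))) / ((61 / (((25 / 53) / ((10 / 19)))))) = 95 / 52607376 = 0.00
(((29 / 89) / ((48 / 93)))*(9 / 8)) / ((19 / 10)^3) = 0.10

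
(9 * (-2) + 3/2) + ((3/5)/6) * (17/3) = -239/15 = -15.93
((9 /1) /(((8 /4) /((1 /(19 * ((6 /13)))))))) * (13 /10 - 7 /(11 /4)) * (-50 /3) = 8905 /836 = 10.65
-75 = -75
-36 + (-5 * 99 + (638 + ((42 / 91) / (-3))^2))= 18087 / 169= 107.02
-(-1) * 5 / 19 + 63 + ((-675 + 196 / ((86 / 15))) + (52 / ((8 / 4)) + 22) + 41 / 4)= -1697075 / 3268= -519.30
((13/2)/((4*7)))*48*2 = 156/7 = 22.29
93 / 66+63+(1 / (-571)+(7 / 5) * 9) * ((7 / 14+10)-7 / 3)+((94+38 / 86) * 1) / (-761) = 1030773596881 / 6165994890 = 167.17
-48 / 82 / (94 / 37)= -444 / 1927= -0.23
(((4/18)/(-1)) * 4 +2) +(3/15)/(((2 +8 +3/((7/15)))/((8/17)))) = 98254/87975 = 1.12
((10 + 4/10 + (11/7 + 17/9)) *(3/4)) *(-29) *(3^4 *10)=-244184.14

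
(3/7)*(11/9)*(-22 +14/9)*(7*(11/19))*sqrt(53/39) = -22264*sqrt(2067)/20007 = -50.59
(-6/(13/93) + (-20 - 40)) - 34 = -1780/13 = -136.92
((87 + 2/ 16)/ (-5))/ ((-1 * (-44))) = -697/ 1760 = -0.40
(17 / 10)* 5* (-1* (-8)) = 68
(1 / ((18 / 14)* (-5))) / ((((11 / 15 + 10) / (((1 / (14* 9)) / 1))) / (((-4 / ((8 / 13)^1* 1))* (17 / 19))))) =221 / 330372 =0.00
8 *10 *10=800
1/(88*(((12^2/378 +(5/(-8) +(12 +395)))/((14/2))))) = 147/751685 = 0.00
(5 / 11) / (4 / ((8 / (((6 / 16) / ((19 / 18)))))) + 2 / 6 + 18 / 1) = 2280 / 92851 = 0.02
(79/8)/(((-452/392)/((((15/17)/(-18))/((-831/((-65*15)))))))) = 6290375/12770808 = 0.49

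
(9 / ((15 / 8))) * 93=2232 / 5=446.40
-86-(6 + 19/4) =-387/4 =-96.75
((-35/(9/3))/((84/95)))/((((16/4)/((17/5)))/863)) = -1393745/144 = -9678.78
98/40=49/20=2.45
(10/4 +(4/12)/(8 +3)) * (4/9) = 334/297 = 1.12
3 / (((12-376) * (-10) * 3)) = 1 / 3640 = 0.00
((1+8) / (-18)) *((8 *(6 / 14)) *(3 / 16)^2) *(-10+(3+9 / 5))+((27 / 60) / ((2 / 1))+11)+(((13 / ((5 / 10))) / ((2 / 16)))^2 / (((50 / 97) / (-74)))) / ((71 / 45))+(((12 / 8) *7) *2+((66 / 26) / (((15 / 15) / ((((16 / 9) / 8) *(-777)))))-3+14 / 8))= -4069854751439 / 1033760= -3936943.54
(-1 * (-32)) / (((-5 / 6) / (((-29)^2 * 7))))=-1130304 / 5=-226060.80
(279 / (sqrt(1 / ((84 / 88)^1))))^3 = 456070419 *sqrt(462) / 484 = 20253847.27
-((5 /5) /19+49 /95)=-54 /95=-0.57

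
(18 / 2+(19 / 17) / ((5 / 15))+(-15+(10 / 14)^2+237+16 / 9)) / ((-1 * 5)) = -1774097 / 37485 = -47.33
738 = 738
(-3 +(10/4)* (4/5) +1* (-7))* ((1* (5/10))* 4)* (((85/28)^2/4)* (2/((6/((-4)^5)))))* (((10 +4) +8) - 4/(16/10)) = 12022400/49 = 245355.10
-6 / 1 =-6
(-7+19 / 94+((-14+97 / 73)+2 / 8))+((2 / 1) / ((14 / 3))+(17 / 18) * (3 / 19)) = -102078055 / 5475876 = -18.64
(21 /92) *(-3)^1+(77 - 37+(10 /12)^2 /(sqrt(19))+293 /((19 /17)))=25 *sqrt(19) /684+526975 /1748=301.63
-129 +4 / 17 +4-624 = -12729 / 17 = -748.76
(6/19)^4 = 1296/130321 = 0.01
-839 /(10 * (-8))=839 /80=10.49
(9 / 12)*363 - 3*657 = -6795 / 4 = -1698.75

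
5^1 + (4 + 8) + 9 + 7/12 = 319/12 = 26.58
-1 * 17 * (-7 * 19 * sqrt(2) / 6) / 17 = 133 * sqrt(2) / 6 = 31.35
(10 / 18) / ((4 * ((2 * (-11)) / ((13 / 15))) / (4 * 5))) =-65 / 594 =-0.11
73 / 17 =4.29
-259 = -259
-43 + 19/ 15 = -626/ 15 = -41.73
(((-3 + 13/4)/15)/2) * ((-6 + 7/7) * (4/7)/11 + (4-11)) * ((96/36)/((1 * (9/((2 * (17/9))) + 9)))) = -0.01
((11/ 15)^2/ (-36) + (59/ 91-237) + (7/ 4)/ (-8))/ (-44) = 1395096413/ 259459200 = 5.38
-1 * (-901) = 901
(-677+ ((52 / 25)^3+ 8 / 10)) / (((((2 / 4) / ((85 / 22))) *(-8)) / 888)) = 19672007079 / 34375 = 572276.57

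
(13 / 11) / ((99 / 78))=338 / 363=0.93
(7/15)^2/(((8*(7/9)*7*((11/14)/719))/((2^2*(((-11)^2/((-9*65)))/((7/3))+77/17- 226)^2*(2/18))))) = 19005169253933756/190388323125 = 99823.19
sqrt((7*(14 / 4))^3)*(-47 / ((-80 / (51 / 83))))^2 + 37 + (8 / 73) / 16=52.81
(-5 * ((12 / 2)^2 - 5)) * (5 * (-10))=7750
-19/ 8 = -2.38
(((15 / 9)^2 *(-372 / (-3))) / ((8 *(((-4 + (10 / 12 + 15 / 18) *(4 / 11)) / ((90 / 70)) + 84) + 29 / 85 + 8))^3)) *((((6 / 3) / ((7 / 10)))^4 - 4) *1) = 52090870198111903125 / 892208986000402295247904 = 0.00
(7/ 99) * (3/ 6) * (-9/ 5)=-7/ 110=-0.06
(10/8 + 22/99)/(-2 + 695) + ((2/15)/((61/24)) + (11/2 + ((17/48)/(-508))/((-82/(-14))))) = 3521156459831/633932671680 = 5.55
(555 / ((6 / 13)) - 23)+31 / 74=43657 / 37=1179.92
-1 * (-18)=18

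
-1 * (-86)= 86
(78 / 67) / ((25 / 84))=6552 / 1675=3.91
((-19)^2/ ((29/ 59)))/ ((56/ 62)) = 660269/ 812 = 813.14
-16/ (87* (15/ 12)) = -64/ 435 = -0.15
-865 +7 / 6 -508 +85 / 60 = -16445 / 12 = -1370.42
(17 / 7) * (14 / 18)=1.89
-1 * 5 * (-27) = 135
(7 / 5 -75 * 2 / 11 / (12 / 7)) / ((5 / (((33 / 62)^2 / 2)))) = -71379 / 384400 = -0.19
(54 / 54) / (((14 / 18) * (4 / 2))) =9 / 14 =0.64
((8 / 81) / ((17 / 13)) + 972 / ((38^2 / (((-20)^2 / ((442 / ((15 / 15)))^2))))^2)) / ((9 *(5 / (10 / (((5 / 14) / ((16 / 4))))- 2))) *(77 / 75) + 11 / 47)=4469261743542938200 / 38702799930927054897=0.12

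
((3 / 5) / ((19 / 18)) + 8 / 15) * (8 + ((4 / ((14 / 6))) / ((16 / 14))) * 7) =5809 / 285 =20.38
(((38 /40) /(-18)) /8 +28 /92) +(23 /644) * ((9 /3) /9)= 0.31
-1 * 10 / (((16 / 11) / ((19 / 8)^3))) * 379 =-142975855 / 4096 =-34906.21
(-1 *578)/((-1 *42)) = 289/21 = 13.76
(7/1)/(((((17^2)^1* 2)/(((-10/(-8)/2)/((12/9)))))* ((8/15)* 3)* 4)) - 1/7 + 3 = 11841115/4143104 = 2.86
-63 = -63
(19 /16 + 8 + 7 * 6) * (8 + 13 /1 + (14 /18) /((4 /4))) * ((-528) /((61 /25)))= -14714700 /61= -241224.59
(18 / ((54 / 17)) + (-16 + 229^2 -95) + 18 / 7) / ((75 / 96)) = 35171296 / 525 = 66992.94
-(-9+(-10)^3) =1009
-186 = -186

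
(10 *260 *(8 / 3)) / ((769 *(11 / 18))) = 124800 / 8459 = 14.75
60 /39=20 /13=1.54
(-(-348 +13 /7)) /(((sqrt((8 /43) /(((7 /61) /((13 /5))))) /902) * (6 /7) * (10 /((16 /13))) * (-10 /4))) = -4371092 * sqrt(2386930) /773175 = -8734.38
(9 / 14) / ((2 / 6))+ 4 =83 / 14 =5.93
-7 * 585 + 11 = -4084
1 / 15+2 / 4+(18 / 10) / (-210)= 293 / 525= 0.56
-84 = -84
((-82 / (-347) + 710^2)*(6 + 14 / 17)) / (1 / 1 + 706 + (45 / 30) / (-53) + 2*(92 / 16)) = 4787.58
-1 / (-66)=0.02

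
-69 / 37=-1.86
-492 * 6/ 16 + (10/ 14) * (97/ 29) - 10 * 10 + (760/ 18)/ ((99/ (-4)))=-102669587/ 361746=-283.82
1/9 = 0.11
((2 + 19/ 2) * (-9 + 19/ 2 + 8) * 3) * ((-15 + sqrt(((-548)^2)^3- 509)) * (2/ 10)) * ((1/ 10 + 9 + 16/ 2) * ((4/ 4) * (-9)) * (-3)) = -16247223/ 40 + 5415741 * sqrt(27082163202493955)/ 200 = 4456249791442.74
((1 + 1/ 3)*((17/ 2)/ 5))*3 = 34/ 5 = 6.80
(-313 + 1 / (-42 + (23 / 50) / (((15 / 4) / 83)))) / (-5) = 3735091 / 59660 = 62.61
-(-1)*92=92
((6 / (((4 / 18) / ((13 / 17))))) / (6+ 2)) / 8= 351 / 1088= 0.32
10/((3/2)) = 20/3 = 6.67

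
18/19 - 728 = -727.05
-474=-474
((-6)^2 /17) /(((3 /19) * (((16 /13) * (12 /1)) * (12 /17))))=247 /192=1.29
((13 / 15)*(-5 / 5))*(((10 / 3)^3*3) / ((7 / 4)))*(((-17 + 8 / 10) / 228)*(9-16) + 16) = -3259880 / 3591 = -907.79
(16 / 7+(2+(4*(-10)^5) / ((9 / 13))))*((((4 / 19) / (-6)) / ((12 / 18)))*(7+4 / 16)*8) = 2111184340 / 1197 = 1763729.61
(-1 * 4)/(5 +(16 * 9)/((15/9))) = -20/457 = -0.04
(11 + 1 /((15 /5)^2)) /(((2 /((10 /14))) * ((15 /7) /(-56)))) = -2800 /27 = -103.70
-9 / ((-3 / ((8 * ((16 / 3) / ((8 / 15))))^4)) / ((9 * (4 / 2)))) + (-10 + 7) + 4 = 2211840001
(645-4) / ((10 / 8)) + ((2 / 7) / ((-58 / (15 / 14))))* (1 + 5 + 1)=512.76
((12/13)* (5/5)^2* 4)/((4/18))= 16.62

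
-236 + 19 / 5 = -1161 / 5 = -232.20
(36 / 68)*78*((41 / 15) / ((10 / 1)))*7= 33579 / 425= 79.01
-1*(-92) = 92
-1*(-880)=880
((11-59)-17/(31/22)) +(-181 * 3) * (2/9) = -16808/93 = -180.73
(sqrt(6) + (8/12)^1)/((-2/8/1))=-12.46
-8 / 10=-4 / 5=-0.80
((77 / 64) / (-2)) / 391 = -77 / 50048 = -0.00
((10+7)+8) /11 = 25 /11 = 2.27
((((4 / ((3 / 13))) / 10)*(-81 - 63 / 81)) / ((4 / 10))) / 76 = -2392 / 513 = -4.66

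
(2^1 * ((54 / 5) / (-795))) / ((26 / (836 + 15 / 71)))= -82206 / 94075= -0.87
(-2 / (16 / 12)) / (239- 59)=-1 / 120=-0.01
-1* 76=-76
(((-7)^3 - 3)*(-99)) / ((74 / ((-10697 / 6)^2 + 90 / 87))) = 6314819176523 / 4292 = 1471299901.33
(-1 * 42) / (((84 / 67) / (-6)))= 201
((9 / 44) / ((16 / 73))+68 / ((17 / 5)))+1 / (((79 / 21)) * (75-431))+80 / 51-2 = 5175323573 / 252441024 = 20.50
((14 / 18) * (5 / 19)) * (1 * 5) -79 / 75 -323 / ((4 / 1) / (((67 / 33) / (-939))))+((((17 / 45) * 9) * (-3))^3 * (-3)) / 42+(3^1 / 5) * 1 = 157731812771 / 2060635500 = 76.55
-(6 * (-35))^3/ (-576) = -128625/ 8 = -16078.12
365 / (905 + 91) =0.37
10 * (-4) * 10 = -400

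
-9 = -9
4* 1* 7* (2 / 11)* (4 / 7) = 32 / 11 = 2.91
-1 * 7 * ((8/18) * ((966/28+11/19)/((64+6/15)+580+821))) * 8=-746480/1252917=-0.60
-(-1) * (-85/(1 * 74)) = -1.15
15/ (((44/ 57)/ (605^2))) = 28450125/ 4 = 7112531.25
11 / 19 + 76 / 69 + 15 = 21868 / 1311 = 16.68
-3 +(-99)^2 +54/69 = 225372/23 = 9798.78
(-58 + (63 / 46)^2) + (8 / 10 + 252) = 2080829 / 10580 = 196.68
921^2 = 848241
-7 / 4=-1.75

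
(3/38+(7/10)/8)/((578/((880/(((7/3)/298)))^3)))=769947496777958400/1883413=408804386917.77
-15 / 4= -3.75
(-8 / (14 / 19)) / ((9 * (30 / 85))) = -646 / 189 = -3.42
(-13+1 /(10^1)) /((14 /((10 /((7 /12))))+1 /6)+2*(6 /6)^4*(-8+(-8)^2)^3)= -0.00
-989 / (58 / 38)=-18791 / 29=-647.97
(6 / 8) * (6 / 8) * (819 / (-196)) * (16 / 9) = -117 / 28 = -4.18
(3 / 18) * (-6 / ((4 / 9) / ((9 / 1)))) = -81 / 4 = -20.25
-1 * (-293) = 293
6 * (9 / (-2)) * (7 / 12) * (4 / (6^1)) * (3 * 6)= -189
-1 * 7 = -7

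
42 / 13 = 3.23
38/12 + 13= 97/6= 16.17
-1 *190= -190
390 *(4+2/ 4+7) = 4485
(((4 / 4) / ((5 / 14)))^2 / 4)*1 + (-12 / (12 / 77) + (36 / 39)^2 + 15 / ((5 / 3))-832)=-3790619 / 4225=-897.19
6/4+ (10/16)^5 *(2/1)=27701/16384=1.69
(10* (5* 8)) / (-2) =-200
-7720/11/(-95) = 1544/209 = 7.39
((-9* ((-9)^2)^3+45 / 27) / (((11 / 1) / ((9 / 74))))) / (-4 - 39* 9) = 148.97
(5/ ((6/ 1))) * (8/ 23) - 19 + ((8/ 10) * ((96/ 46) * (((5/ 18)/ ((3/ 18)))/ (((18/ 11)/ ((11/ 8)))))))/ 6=-11377/ 621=-18.32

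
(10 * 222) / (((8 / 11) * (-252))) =-2035 / 168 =-12.11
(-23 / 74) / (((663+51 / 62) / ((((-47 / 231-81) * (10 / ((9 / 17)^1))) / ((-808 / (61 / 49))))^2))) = -99186188502537025 / 37931532658170641028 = -0.00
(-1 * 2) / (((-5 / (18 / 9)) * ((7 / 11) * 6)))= 22 / 105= 0.21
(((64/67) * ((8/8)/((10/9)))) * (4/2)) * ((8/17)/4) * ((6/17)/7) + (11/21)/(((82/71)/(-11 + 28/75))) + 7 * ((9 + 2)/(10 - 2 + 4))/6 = -5344420717/1428989400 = -3.74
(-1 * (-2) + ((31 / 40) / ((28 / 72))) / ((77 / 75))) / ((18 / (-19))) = -161443 / 38808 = -4.16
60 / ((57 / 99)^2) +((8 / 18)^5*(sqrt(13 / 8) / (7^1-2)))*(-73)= 65340 / 361-18688*sqrt(26) / 295245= 180.67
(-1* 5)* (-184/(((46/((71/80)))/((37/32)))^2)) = 0.46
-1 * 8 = -8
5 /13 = 0.38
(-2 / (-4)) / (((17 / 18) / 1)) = 9 / 17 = 0.53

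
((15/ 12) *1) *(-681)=-3405/ 4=-851.25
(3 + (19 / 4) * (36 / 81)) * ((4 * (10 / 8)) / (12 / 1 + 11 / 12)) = 1.98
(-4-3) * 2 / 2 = -7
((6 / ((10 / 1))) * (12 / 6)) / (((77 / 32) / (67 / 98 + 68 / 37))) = 877728 / 698005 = 1.26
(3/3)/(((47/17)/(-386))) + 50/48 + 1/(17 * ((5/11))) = -13274197/95880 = -138.45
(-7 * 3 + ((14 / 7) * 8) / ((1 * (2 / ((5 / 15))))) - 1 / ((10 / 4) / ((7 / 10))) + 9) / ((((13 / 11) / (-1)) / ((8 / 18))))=31724 / 8775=3.62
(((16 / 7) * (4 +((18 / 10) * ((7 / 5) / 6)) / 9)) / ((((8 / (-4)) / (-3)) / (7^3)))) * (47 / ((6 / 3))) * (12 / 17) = 33550104 / 425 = 78941.42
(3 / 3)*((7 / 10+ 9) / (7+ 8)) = 97 / 150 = 0.65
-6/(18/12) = -4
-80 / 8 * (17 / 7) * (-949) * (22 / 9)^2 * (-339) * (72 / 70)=-7058768288 / 147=-48018831.89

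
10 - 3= 7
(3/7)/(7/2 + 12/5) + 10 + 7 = 7051/413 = 17.07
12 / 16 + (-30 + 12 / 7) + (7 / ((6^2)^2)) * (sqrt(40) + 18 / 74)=-1026923 / 37296 + 7 * sqrt(10) / 648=-27.50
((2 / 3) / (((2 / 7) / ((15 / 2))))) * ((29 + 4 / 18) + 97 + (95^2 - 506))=2723245 / 18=151291.39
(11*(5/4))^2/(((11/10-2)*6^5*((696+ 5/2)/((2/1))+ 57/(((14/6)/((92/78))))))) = -275275/3852339264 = -0.00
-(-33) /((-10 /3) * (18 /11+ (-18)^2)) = -121 /3980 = -0.03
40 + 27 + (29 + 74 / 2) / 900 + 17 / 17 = 68.07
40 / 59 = 0.68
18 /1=18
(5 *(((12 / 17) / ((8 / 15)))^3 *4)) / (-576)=-50625 / 628864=-0.08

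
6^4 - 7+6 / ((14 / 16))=9071 / 7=1295.86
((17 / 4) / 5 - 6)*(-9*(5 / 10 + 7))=347.62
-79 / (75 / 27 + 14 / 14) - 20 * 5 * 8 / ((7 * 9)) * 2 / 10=-50233 / 2142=-23.45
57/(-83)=-57/83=-0.69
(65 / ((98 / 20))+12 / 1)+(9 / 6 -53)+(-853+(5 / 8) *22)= -169635 / 196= -865.48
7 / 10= 0.70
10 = 10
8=8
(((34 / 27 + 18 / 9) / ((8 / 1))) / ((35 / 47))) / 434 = 517 / 410130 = 0.00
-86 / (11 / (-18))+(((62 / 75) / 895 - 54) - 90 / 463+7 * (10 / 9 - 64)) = -362743850452 / 1025602875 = -353.69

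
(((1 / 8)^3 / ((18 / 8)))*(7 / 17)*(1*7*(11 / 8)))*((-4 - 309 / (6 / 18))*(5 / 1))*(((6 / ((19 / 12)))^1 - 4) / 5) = 26411 / 39168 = 0.67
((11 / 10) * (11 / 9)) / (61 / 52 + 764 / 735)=154154 / 253689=0.61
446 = 446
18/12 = 3/2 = 1.50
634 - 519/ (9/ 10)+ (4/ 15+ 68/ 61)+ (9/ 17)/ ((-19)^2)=109904141/ 1871785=58.72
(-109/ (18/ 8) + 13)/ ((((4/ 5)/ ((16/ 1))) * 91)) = -7.79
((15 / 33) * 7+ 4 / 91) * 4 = 12916 / 1001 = 12.90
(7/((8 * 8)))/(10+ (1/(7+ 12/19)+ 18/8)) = 1015/114896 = 0.01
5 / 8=0.62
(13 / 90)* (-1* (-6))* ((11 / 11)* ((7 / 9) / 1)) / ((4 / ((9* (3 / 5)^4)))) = 2457 / 12500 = 0.20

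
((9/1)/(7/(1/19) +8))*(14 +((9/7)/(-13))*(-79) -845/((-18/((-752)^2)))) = 21742232905/12831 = 1694508.06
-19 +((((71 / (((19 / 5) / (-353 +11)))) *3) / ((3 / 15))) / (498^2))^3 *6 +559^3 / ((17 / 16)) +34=3654971464286766639469 / 22231945389092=164401783.12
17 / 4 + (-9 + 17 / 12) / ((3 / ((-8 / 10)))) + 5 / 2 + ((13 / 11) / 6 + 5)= 27659 / 1980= 13.97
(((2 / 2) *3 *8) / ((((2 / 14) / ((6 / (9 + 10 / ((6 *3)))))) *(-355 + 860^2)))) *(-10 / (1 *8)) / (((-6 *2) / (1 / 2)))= 63 / 8476676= 0.00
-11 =-11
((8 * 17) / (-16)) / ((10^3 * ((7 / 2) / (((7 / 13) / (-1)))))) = 17 / 13000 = 0.00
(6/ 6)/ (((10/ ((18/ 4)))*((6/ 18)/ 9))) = 243/ 20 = 12.15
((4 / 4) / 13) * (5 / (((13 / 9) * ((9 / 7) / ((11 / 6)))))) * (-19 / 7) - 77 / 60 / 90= -953513 / 912600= -1.04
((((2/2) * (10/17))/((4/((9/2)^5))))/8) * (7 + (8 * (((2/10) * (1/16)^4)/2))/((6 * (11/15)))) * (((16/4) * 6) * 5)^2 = 167612306302125/49020928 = 3419198.97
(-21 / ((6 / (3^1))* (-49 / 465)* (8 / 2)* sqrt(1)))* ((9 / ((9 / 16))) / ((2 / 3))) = 4185 / 7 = 597.86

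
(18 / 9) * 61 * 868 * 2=211792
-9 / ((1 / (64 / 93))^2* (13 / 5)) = -20480 / 12493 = -1.64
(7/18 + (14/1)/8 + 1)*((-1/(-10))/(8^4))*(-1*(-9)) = 113/163840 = 0.00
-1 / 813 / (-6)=0.00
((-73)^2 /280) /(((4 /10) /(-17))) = -90593 /112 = -808.87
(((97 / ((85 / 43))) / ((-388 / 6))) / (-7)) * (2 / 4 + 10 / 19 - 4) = -14577 / 45220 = -0.32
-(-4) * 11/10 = 22/5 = 4.40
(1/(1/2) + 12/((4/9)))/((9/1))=29/9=3.22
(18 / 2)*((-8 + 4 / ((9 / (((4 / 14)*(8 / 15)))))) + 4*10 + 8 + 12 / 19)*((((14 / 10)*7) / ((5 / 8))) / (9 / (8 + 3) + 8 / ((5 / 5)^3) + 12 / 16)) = 1800582784 / 2999625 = 600.27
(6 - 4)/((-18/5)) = -5/9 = -0.56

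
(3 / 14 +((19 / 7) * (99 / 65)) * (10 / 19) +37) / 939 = 7169 / 170898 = 0.04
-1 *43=-43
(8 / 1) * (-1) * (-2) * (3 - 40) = -592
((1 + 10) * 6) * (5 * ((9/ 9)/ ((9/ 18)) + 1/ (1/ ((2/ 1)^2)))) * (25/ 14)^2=309375/ 49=6313.78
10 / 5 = 2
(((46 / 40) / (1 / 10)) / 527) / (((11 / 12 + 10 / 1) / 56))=7728 / 69037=0.11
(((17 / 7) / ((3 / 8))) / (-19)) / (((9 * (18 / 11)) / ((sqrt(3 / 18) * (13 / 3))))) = -4862 * sqrt(6) / 290871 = -0.04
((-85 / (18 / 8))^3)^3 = -60716992766464000000000 / 387420489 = -156721171157429.42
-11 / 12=-0.92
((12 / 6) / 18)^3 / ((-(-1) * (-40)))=-1 / 29160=-0.00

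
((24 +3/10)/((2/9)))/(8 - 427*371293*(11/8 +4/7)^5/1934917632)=83232582301309206528/4346855780450319655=19.15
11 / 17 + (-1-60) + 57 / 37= -36993 / 629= -58.81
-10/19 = -0.53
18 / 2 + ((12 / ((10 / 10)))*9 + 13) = 130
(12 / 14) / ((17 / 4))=24 / 119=0.20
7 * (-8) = -56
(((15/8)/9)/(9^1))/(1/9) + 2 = 53/24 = 2.21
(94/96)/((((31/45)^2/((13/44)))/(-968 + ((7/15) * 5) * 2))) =-198651375/338272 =-587.25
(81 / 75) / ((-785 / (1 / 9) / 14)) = -42 / 19625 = -0.00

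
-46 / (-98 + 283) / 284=-23 / 26270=-0.00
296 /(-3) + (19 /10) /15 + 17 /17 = -4877 /50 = -97.54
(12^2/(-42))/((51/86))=-5.78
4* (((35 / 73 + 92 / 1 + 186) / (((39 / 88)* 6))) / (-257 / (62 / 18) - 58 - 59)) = -2520796 / 1153035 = -2.19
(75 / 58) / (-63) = -0.02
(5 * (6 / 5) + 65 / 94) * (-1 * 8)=-2516 / 47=-53.53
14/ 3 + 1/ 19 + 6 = 611/ 57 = 10.72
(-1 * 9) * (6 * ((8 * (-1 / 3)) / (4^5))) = 9 / 64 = 0.14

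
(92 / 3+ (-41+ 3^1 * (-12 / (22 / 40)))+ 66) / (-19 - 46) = 0.15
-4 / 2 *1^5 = -2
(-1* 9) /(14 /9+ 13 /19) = -1539 /383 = -4.02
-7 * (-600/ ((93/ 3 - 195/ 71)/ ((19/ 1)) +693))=5665800/ 936863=6.05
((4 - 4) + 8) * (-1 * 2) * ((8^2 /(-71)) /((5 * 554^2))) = 256 /27238795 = 0.00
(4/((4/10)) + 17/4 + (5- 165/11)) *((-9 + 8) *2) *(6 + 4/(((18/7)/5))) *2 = -2108/9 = -234.22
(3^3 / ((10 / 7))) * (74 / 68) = 6993 / 340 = 20.57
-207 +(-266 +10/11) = -5193/11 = -472.09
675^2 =455625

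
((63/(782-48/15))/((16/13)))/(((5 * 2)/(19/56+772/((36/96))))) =4496869/332288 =13.53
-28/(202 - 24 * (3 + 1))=-14/53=-0.26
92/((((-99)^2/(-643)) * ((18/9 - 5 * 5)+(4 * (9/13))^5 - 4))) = -21964208708/494374838265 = -0.04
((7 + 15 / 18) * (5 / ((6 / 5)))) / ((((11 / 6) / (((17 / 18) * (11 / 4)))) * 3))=19975 / 1296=15.41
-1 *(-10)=10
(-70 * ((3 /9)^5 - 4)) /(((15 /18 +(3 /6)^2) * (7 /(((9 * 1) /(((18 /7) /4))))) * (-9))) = -543760 /9477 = -57.38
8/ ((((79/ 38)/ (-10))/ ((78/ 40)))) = -5928/ 79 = -75.04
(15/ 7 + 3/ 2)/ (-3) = -17/ 14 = -1.21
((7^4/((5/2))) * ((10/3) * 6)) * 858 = 16480464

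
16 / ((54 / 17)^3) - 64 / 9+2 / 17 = -2173048 / 334611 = -6.49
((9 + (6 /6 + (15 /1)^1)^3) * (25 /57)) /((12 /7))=718375 /684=1050.26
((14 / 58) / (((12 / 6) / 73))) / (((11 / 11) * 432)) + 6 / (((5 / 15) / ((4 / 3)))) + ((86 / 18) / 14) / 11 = 46402691 / 1929312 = 24.05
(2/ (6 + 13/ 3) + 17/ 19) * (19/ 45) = 641/ 1395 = 0.46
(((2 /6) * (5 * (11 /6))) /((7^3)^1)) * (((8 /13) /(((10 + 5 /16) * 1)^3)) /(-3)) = -16384 /9833098275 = -0.00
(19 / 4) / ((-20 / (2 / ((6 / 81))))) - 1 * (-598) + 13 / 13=592.59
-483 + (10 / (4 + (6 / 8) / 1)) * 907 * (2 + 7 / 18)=697427 / 171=4078.52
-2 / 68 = -0.03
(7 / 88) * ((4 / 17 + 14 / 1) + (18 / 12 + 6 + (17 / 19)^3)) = 36650901 / 20522128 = 1.79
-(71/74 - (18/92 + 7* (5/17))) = 18735/14467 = 1.30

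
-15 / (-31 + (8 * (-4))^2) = -5 / 331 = -0.02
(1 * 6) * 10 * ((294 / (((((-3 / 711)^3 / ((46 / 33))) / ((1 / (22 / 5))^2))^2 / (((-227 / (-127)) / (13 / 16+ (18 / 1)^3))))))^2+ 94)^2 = 2815695379076570563201476000000000000000000000.00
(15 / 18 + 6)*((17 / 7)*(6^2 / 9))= 1394 / 21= 66.38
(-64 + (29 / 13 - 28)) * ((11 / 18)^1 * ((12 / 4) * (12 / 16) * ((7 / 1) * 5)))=-449295 / 104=-4320.14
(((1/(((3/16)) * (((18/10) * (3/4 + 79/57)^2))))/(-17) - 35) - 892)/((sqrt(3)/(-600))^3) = 89704807144000000 * sqrt(3)/4031873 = 38536254404.98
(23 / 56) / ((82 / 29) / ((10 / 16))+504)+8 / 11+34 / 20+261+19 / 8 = 265.80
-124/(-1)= 124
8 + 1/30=241/30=8.03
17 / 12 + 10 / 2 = 77 / 12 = 6.42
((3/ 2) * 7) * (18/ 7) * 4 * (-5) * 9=-4860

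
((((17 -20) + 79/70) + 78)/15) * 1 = 5329/1050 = 5.08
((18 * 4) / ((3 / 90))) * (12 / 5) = 5184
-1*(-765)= 765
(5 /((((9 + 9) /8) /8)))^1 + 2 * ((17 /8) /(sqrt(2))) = 17 * sqrt(2) /8 + 160 /9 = 20.78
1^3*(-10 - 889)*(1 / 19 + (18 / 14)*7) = -154628 / 19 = -8138.32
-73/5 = -14.60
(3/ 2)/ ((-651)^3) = -1/ 183929634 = -0.00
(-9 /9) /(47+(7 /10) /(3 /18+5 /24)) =-15 /733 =-0.02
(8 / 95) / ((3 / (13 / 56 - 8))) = -29 / 133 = -0.22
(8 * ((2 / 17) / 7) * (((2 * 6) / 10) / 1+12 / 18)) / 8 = 8 / 255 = 0.03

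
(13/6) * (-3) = -13/2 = -6.50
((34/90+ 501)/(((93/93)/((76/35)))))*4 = 6858848/1575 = 4354.82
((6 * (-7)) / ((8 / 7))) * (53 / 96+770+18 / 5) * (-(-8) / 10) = -18208057 / 800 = -22760.07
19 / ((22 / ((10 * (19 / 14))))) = 1805 / 154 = 11.72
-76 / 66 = -38 / 33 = -1.15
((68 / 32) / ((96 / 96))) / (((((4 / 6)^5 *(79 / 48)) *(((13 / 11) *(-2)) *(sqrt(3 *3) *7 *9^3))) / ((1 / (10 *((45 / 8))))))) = -187 / 38820600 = -0.00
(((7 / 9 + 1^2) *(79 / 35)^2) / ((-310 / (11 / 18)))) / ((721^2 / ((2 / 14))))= -274604 / 55965627199125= -0.00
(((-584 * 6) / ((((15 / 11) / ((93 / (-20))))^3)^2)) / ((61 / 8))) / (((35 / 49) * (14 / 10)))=-344326452986912979 / 476562500000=-722521.08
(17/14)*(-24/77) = -204/539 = -0.38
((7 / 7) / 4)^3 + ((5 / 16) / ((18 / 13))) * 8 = 1.82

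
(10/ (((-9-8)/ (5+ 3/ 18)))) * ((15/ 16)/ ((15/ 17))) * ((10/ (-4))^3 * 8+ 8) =6045/ 16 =377.81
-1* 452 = -452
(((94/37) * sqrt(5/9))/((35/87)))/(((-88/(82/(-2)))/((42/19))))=167649 * sqrt(5)/77330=4.85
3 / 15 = 1 / 5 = 0.20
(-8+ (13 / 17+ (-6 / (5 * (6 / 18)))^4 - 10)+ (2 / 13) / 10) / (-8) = -5205299 / 276250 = -18.84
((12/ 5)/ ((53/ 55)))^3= 15.45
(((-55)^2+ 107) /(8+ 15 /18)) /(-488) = -2349 /3233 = -0.73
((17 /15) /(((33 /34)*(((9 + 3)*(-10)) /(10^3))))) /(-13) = 2890 /3861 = 0.75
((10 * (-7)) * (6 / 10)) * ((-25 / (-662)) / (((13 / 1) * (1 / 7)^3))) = -180075 / 4303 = -41.85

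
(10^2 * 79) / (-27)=-7900 / 27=-292.59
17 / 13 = 1.31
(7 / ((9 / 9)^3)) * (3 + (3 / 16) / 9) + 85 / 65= 14011 / 624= 22.45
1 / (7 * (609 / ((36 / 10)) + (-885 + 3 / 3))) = -6 / 30023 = -0.00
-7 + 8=1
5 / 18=0.28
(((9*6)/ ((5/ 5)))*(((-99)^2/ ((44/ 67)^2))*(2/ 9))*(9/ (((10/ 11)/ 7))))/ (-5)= -755943111/ 200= -3779715.56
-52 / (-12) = 13 / 3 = 4.33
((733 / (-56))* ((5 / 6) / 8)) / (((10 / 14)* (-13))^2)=-5131 / 324480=-0.02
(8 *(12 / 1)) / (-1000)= -12 / 125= -0.10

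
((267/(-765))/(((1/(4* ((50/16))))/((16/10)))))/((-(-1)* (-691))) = 356/35241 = 0.01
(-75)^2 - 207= 5418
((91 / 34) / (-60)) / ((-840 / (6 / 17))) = 0.00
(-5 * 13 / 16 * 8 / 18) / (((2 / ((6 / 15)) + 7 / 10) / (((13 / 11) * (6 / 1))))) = -4225 / 1881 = -2.25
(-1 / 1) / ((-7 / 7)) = 1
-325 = -325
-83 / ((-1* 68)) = 1.22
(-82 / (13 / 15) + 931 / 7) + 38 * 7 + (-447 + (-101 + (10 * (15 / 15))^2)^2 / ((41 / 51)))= -75351 / 533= -141.37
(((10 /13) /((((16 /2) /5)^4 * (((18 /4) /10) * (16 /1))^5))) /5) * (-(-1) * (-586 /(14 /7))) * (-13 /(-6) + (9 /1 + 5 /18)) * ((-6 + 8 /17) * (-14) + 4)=-10197201171875 /30788409360384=-0.33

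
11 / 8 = 1.38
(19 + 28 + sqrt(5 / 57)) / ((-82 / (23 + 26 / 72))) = -39527 / 2952 - 841 * sqrt(285) / 168264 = -13.47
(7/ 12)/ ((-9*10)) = -7/ 1080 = -0.01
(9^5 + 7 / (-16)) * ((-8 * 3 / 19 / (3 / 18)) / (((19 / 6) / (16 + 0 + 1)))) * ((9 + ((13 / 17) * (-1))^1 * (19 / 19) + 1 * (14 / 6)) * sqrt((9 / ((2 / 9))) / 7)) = -5892574149 * sqrt(14) / 361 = -61074774.49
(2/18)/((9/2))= 2/81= 0.02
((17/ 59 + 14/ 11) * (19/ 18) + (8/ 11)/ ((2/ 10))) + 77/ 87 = 2089921/ 338778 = 6.17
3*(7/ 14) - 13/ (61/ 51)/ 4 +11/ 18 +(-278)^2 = 169714333/ 2196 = 77283.39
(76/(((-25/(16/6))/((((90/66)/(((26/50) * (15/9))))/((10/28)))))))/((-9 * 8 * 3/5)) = 1064/1287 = 0.83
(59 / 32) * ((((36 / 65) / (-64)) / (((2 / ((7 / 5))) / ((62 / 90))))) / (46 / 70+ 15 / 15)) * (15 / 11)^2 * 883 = -712218087 / 93423616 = -7.62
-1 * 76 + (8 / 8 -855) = -930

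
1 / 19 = 0.05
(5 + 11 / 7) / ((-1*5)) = -46 / 35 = -1.31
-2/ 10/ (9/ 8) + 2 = 82/ 45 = 1.82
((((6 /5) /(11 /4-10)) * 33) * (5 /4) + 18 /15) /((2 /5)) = -408 /29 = -14.07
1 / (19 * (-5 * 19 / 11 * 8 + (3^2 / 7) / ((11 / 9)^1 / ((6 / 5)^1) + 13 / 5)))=-75229 / 98247290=-0.00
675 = 675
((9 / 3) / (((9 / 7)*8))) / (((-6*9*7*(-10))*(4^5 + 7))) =1 / 13361760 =0.00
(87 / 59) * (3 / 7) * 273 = 10179 / 59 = 172.53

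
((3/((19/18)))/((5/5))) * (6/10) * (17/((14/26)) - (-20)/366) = 2187702/40565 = 53.93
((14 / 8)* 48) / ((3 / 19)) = 532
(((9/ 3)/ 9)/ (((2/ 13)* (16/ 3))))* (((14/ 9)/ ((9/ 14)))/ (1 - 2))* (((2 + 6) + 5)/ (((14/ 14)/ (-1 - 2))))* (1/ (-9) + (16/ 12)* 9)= 886067/ 1944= 455.80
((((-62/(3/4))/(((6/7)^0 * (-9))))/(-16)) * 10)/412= -155/11124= -0.01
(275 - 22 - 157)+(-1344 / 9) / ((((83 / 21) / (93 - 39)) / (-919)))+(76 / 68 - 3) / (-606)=801676422032 / 427533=1875121.74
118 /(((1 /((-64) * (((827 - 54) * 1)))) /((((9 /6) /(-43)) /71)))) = 8756544 /3053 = 2868.18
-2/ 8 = -1/ 4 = -0.25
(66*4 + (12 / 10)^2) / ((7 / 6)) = 5688 / 25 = 227.52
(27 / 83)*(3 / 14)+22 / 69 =31153 / 80178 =0.39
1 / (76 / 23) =23 / 76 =0.30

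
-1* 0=0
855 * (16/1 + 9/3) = 16245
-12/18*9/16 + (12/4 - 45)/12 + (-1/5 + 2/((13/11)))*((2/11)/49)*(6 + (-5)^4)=-106773/280280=-0.38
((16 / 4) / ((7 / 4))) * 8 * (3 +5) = 1024 / 7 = 146.29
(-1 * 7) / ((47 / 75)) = -525 / 47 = -11.17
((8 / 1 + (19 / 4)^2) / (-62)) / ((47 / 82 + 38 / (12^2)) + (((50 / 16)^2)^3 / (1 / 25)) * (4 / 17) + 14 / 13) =-81669040128 / 907952599528859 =-0.00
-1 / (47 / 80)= -80 / 47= -1.70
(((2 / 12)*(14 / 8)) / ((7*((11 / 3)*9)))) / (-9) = -1 / 7128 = -0.00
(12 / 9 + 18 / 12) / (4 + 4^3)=1 / 24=0.04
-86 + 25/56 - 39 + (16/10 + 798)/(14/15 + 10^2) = -4944243/42392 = -116.63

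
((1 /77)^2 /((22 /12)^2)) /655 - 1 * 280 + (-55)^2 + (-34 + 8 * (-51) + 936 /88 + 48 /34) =18493412899342 /7988349215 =2315.05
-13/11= -1.18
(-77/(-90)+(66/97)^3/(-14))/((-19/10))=-478993427/1092469581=-0.44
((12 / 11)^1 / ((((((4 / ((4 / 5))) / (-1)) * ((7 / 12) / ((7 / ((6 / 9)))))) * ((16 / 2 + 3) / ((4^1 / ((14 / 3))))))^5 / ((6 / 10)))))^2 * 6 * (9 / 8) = 1888627587614233803620352 / 216437582320051337531494140625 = 0.00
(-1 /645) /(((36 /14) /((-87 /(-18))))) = -203 /69660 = -0.00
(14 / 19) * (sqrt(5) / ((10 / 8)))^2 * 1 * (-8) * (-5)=1792 / 19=94.32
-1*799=-799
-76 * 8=-608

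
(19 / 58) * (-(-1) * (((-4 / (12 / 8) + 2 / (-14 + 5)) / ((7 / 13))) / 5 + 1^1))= -437 / 18270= -0.02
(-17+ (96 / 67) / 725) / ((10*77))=-825679 / 37402750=-0.02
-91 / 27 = -3.37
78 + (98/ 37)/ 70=14437/ 185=78.04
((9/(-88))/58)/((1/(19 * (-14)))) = 1197/2552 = 0.47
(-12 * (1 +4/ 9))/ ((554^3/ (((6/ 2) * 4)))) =-0.00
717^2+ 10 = 514099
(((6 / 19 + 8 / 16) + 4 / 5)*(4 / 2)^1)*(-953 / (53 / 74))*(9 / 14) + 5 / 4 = -389528347 / 140980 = -2763.00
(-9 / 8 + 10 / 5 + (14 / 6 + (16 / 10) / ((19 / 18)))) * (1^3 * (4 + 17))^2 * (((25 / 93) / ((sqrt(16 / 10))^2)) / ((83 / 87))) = 1147919325 / 3128768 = 366.89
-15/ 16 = -0.94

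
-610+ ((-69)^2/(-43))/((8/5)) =-233645/344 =-679.20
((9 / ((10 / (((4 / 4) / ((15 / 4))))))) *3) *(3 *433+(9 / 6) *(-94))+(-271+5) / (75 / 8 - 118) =18166636 / 21725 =836.21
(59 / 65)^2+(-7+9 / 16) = -379479 / 67600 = -5.61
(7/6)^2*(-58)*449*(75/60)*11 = -35091595/72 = -487383.26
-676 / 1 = -676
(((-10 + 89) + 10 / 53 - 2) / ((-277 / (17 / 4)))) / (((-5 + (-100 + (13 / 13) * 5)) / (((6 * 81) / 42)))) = 5633307 / 41106800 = 0.14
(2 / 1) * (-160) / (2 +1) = -320 / 3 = -106.67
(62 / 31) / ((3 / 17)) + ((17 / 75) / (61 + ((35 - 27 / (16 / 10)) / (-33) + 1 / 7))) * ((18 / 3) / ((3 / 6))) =95557442 / 8398275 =11.38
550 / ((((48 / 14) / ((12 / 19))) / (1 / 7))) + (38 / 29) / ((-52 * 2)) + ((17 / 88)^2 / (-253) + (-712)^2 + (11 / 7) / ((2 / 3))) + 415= 49843510378806707 / 98237851712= 507375.82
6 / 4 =3 / 2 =1.50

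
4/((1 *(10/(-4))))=-8/5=-1.60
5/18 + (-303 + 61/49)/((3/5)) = -443335/882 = -502.65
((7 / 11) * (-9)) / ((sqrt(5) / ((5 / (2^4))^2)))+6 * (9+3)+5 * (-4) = 52 -315 * sqrt(5) / 2816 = 51.75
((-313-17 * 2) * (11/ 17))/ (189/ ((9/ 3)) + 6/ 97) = -370249/ 103989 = -3.56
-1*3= -3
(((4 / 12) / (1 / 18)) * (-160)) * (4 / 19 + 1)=-22080 / 19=-1162.11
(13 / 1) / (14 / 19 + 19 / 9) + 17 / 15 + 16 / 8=56234 / 7305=7.70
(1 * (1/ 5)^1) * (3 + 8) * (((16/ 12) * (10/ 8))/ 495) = 1/ 135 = 0.01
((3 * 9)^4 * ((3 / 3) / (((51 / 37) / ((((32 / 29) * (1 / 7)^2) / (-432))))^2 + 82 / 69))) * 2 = 0.00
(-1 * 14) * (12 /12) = -14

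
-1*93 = -93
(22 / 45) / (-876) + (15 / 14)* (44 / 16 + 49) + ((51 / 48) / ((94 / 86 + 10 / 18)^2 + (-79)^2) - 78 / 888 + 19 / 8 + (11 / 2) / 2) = 2309810507719056329 / 38189288931791760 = 60.48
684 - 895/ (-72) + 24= 51871/ 72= 720.43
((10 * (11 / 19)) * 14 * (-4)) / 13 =-6160 / 247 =-24.94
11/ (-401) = -0.03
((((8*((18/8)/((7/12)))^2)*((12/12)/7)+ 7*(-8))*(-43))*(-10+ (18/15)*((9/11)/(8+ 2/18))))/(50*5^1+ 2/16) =-16591609856/250515195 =-66.23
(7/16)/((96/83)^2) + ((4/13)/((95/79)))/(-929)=55280375149/169178480640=0.33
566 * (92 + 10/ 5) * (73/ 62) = 1941946/ 31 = 62643.42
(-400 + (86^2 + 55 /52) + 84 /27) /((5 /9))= 3276079 /260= 12600.30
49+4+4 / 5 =269 / 5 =53.80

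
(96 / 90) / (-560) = -1 / 525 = -0.00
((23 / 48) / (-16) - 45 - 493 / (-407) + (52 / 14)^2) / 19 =-459834817 / 291008256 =-1.58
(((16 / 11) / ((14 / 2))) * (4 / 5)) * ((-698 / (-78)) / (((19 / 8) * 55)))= 178688 / 15690675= 0.01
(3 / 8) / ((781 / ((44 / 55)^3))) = 24 / 97625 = 0.00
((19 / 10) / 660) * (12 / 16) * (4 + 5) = 171 / 8800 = 0.02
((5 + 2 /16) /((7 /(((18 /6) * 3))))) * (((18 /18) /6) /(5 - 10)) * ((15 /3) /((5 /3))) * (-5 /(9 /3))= 123 /112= 1.10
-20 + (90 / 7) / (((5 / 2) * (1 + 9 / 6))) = -628 / 35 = -17.94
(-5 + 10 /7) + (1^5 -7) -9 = -130 /7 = -18.57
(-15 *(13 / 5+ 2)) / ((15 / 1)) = -4.60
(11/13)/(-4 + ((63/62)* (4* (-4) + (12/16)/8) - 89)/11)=-240064/3847207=-0.06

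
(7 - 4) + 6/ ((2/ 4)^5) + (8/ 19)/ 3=11123/ 57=195.14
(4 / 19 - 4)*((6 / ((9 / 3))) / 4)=-1.89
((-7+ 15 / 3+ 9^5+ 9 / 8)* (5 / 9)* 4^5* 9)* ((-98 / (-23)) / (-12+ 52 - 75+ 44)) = 29627987200 / 207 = 143130372.95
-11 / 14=-0.79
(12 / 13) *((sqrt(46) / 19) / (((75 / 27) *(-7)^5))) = -108 *sqrt(46) / 103783225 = -0.00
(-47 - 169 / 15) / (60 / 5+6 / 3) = -437 / 105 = -4.16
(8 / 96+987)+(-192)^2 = 454213 / 12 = 37851.08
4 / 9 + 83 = 751 / 9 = 83.44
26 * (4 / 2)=52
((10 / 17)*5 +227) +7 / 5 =19664 / 85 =231.34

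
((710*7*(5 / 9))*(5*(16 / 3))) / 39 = 1988000 / 1053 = 1887.94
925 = 925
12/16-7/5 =-13/20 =-0.65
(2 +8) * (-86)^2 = 73960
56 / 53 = 1.06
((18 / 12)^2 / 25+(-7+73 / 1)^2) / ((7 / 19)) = 8276571 / 700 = 11823.67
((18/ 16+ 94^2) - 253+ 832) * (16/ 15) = 150658/ 15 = 10043.87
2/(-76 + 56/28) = -1/37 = -0.03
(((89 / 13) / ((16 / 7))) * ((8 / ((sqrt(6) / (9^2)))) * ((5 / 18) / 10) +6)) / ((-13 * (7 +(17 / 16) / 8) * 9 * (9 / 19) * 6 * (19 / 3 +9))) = -23674 * sqrt(6) / 95818437 - 47348 / 95818437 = -0.00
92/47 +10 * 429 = 201722/47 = 4291.96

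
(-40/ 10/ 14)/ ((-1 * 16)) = 1/ 56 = 0.02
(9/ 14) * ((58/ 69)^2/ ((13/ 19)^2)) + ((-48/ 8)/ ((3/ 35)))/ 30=-2559043/ 1877421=-1.36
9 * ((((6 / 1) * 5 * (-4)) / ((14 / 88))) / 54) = -880 / 7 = -125.71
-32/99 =-0.32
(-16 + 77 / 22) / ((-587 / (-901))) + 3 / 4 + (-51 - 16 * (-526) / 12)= 4451081 / 7044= 631.90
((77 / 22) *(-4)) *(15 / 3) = -70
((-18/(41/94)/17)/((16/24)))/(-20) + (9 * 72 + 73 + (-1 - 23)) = 4859359/6970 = 697.18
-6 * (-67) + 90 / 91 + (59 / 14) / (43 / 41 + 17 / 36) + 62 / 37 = 407.44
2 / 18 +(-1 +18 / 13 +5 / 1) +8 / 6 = 799 / 117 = 6.83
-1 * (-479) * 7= 3353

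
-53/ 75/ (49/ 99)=-1749/ 1225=-1.43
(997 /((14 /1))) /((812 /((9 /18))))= 997 /22736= 0.04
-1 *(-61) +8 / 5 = 313 / 5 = 62.60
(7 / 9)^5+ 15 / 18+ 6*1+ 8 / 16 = 449833 / 59049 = 7.62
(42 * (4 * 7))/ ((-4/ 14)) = -4116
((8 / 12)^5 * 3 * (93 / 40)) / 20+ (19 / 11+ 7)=65141 / 7425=8.77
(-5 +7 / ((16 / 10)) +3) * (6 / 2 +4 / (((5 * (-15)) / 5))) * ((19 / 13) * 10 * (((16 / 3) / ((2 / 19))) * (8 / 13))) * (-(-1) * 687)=1030386416 / 507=2032320.35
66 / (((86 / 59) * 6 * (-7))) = -649 / 602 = -1.08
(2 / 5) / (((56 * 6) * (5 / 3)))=1 / 1400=0.00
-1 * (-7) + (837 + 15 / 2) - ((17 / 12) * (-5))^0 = 1701 / 2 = 850.50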